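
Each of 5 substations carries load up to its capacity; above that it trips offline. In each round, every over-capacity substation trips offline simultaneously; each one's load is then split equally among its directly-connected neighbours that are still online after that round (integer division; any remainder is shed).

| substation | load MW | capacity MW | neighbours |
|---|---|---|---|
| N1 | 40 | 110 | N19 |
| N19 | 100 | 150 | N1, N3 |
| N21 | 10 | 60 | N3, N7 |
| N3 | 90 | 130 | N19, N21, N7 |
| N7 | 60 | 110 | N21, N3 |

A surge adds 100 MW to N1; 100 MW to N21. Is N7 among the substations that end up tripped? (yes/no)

yes

Round 1 — N1 at 140 > 110; N21 at 110 > 60. N1, N21 trip offline.
  N1 sheds 140 MW to N19: 140 each.
    N19: 100+140 = 240 > 150
  N21 sheds 110 MW to N3, N7: 55 each.
    N3: 90+55 = 145 > 130
    N7: 60+55 = 115 > 110
Round 2 — N19, N3, N7 trip offline.
  N19 sheds 240 MW: no online neighbours, lost.
  N3 sheds 145 MW: no online neighbours, lost.
  N7 sheds 115 MW: no online neighbours, lost.
No further trips.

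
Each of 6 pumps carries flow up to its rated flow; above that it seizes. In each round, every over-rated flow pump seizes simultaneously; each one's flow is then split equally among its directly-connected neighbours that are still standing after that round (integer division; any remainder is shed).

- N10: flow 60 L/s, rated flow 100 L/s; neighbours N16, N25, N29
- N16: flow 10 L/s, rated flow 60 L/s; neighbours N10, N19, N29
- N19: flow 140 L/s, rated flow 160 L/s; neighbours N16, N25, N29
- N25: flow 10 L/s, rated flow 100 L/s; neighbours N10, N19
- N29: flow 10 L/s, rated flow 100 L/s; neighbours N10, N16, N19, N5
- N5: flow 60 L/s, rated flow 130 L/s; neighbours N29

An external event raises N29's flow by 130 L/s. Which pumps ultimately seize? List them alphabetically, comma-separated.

Round 1 — N29 at 140 > 100. N29 seizes.
  N29 sheds 140 L/s to N10, N16, N19, N5: 35 each.
    N10: 60+35 = 95 ≤ 100
    N16: 10+35 = 45 ≤ 60
    N19: 140+35 = 175 > 160
    N5: 60+35 = 95 ≤ 130
Round 2 — N19 seizes.
  N19 sheds 175 L/s to N16, N25: 87 each (1 lost).
    N16: 45+87 = 132 > 60
    N25: 10+87 = 97 ≤ 100
Round 3 — N16 seizes.
  N16 sheds 132 L/s to N10: 132 each.
    N10: 95+132 = 227 > 100
Round 4 — N10 seizes.
  N10 sheds 227 L/s to N25: 227 each.
    N25: 97+227 = 324 > 100
Round 5 — N25 seizes.
  N25 sheds 324 L/s: no online neighbours, lost.
No further seizures.

N10, N16, N19, N25, N29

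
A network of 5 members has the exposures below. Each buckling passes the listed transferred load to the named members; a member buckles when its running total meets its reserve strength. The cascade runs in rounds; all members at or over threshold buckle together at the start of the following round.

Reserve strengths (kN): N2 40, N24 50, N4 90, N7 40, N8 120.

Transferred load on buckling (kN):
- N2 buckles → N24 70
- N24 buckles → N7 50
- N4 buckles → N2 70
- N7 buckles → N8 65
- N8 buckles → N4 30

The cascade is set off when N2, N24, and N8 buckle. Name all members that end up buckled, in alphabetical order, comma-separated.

Round 1 — N2, N24, N8 buckle (initial).
  N4: +30 → 30 < 90
  N7: +50 → 50 ≥ 40
Round 2 — N7 buckles.
No further bucklings.

N2, N24, N7, N8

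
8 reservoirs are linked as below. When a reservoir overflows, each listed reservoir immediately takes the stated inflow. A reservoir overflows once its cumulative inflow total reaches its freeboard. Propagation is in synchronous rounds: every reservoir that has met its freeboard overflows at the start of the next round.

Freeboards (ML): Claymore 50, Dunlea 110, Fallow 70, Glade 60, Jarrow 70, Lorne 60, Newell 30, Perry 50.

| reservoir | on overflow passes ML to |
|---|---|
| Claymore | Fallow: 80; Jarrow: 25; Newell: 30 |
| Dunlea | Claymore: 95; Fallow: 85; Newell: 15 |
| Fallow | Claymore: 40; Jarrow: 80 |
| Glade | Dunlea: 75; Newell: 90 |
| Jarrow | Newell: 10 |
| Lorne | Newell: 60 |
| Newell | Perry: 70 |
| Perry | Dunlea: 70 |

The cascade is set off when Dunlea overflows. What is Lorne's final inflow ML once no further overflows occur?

Round 1 — Dunlea overflows (initial).
  Claymore: +95 → 95 ≥ 50
  Fallow: +85 → 85 ≥ 70
  Newell: +15 → 15 < 30
Round 2 — Claymore, Fallow overflow.
  Jarrow: +25+80 → 105 ≥ 70
  Newell: +30 → 45 ≥ 30
Round 3 — Jarrow, Newell overflow.
  Perry: +70 → 70 ≥ 50
Round 4 — Perry overflows.
No further overflows.

0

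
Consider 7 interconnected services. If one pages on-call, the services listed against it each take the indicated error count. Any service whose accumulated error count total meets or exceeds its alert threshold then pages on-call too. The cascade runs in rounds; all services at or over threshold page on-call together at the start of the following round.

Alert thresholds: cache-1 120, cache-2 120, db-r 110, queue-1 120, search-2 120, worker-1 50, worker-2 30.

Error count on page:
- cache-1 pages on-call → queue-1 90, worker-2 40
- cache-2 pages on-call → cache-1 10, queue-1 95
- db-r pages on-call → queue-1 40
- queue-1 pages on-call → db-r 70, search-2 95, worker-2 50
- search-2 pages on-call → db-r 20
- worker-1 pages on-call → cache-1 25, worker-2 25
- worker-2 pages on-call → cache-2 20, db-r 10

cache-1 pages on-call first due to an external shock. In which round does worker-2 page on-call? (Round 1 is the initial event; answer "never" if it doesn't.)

2

Round 1 — cache-1 pages on-call (initial).
  queue-1: +90 → 90 < 120
  worker-2: +40 → 40 ≥ 30
Round 2 — worker-2 pages on-call.
  cache-2: +20 → 20 < 120
  db-r: +10 → 10 < 110
No further pages.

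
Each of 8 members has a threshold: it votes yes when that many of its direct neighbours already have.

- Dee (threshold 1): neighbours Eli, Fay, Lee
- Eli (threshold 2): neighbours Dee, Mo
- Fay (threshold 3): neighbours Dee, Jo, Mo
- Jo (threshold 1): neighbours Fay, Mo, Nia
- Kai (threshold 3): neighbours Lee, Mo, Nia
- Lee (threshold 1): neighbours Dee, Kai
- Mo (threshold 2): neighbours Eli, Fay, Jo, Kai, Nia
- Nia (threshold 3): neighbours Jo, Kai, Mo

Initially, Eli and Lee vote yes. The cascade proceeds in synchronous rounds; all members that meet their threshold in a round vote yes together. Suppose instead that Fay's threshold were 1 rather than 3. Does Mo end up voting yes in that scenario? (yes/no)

With Fay's threshold at 1:
Round 1 — Eli, Lee vote yes (initial).
Round 2 — checking thresholds:
  Dee: 2 of 3 neighbours ≥ 1, votes yes.
  Kai: 1 of 3 neighbours < 3, not yet.
  Mo: 1 of 5 neighbours < 2, not yet.
Round 3 — checking thresholds:
  Fay: 1 of 3 neighbours ≥ 1, votes yes.
  Kai: 1 of 3 neighbours < 3, not yet.
  Mo: 1 of 5 neighbours < 2, not yet.
Round 4 — checking thresholds:
  Jo: 1 of 3 neighbours ≥ 1, votes yes.
  Kai: 1 of 3 neighbours < 3, not yet.
  Mo: 2 of 5 neighbours ≥ 2, votes yes.
Round 5 — no new yes votes; cascade stops.

yes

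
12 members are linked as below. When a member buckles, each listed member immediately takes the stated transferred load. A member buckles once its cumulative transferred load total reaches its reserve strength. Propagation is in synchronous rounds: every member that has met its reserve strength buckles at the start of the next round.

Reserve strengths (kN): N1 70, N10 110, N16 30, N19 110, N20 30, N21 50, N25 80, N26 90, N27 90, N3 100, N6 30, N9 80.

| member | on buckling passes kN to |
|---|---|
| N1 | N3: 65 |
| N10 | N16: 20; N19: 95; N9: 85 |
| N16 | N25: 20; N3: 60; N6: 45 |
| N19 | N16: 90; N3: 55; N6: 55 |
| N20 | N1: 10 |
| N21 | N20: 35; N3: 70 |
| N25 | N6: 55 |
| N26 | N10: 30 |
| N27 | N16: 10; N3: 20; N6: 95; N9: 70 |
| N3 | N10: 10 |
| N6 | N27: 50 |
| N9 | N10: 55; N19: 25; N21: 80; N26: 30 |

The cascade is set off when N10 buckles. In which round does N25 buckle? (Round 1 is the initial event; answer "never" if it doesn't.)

Round 1 — N10 buckles (initial).
  N16: +20 → 20 < 30
  N19: +95 → 95 < 110
  N9: +85 → 85 ≥ 80
Round 2 — N9 buckles.
  N19: +25 → 120 ≥ 110
  N21: +80 → 80 ≥ 50
  N26: +30 → 30 < 90
Round 3 — N19, N21 buckle.
  N16: +90 → 110 ≥ 30
  N20: +35 → 35 ≥ 30
  N3: +55+70 → 125 ≥ 100
  N6: +55 → 55 ≥ 30
Round 4 — N16, N20, N3, N6 buckle.
  N1: +10 → 10 < 70
  N25: +20 → 20 < 80
  N27: +50 → 50 < 90
No further bucklings.

never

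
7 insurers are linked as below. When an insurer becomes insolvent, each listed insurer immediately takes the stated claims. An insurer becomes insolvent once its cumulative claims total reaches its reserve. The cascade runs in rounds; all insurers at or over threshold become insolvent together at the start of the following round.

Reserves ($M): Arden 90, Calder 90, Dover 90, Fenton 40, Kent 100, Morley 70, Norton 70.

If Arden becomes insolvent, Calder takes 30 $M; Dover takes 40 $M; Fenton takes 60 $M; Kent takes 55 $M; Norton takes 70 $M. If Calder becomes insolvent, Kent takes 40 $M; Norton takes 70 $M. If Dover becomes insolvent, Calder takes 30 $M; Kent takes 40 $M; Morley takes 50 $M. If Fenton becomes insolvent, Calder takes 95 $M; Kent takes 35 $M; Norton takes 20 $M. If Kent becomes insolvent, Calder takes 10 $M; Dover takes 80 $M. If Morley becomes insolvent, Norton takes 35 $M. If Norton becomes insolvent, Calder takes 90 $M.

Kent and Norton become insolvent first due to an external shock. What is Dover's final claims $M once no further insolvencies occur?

Round 1 — Kent, Norton become insolvent (initial).
  Calder: +10+90 → 100 ≥ 90
  Dover: +80 → 80 < 90
Round 2 — Calder becomes insolvent.
No further insolvencies.

80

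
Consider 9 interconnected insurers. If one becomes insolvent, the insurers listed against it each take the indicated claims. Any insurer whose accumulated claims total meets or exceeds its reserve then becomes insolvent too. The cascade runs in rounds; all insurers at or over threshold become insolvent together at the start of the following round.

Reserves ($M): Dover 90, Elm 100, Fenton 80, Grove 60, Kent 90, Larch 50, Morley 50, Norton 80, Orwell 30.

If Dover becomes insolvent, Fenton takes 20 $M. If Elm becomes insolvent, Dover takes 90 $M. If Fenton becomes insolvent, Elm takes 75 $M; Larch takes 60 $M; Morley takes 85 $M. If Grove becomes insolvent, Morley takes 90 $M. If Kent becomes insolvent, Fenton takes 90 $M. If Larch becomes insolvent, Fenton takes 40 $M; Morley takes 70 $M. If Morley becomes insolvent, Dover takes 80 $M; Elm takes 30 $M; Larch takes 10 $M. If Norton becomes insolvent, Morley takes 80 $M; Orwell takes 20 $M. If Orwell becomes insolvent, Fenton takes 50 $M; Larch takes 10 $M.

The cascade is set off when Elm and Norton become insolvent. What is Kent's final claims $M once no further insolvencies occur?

0

Round 1 — Elm, Norton become insolvent (initial).
  Dover: +90 → 90 ≥ 90
  Morley: +80 → 80 ≥ 50
  Orwell: +20 → 20 < 30
Round 2 — Dover, Morley become insolvent.
  Fenton: +20 → 20 < 80
  Larch: +10 → 10 < 50
No further insolvencies.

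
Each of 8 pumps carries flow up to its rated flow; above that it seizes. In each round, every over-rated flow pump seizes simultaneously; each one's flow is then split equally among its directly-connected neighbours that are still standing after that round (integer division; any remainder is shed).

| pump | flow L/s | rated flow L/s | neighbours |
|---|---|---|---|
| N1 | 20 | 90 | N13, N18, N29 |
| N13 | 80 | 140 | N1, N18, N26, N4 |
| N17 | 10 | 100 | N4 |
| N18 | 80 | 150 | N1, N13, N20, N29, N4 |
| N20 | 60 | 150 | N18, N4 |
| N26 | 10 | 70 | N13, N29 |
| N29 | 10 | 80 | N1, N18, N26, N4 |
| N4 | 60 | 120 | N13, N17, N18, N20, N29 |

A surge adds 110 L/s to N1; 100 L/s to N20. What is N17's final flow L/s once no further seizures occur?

56

Round 1 — N1 at 130 > 90; N20 at 160 > 150. N1, N20 seize.
  N1 sheds 130 L/s to N13, N18, N29: 43 each (1 lost).
    N13: 80+43 = 123 ≤ 140
    N18: 80+43 = 123 ≤ 150
    N29: 10+43 = 53 ≤ 80
  N20 sheds 160 L/s to N18, N4: 80 each.
    N18: 123+80 = 203 > 150
    N4: 60+80 = 140 > 120
Round 2 — N18, N4 seize.
  N18 sheds 203 L/s to N13, N29: 101 each (1 lost).
    N13: 123+101 = 224 > 140
    N29: 53+101 = 154 > 80
  N4 sheds 140 L/s to N13, N17, N29: 46 each (2 lost).
    N13: 224+46 = 270 > 140
    N17: 10+46 = 56 ≤ 100
    N29: 154+46 = 200 > 80
Round 3 — N13, N29 seize.
  N13 sheds 270 L/s to N26: 270 each.
    N26: 10+270 = 280 > 70
  N29 sheds 200 L/s to N26: 200 each.
    N26: 280+200 = 480 > 70
Round 4 — N26 seizes.
  N26 sheds 480 L/s: no online neighbours, lost.
No further seizures.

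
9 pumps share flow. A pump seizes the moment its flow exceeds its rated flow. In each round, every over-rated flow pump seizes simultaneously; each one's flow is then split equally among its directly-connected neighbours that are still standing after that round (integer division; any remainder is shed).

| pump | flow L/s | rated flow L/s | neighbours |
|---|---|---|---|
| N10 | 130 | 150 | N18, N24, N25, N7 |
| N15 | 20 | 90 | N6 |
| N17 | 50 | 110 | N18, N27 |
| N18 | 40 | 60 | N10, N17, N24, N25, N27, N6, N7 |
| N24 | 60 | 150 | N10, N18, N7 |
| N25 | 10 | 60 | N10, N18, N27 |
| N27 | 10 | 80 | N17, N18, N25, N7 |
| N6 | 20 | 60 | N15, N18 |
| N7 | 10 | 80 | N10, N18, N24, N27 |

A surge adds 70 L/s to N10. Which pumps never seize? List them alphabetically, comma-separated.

Round 1 — N10 at 200 > 150. N10 seizes.
  N10 sheds 200 L/s to N18, N24, N25, N7: 50 each.
    N18: 40+50 = 90 > 60
    N24: 60+50 = 110 ≤ 150
    N25: 10+50 = 60 ≤ 60
    N7: 10+50 = 60 ≤ 80
Round 2 — N18 seizes.
  N18 sheds 90 L/s to N17, N24, N25, N27, N6, N7: 15 each.
    N17: 50+15 = 65 ≤ 110
    N24: 110+15 = 125 ≤ 150
    N25: 60+15 = 75 > 60
    N27: 10+15 = 25 ≤ 80
    N6: 20+15 = 35 ≤ 60
    N7: 60+15 = 75 ≤ 80
Round 3 — N25 seizes.
  N25 sheds 75 L/s to N27: 75 each.
    N27: 25+75 = 100 > 80
Round 4 — N27 seizes.
  N27 sheds 100 L/s to N17, N7: 50 each.
    N17: 65+50 = 115 > 110
    N7: 75+50 = 125 > 80
Round 5 — N17, N7 seize.
  N17 sheds 115 L/s: no online neighbours, lost.
  N7 sheds 125 L/s to N24: 125 each.
    N24: 125+125 = 250 > 150
Round 6 — N24 seizes.
  N24 sheds 250 L/s: no online neighbours, lost.
No further seizures.

N15, N6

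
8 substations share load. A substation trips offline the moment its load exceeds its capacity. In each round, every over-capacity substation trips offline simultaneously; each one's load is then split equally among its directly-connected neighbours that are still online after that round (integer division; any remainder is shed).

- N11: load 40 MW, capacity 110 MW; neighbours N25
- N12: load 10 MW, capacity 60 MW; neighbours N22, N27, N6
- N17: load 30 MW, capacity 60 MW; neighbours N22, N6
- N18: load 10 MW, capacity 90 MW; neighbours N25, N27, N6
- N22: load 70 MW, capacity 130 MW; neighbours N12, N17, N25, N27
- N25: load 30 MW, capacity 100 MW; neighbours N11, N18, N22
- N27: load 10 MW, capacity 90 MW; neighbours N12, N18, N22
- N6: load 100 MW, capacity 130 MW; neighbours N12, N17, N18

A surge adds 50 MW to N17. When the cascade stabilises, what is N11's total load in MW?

Round 1 — N17 at 80 > 60. N17 trips offline.
  N17 sheds 80 MW to N22, N6: 40 each.
    N22: 70+40 = 110 ≤ 130
    N6: 100+40 = 140 > 130
Round 2 — N6 trips offline.
  N6 sheds 140 MW to N12, N18: 70 each.
    N12: 10+70 = 80 > 60
    N18: 10+70 = 80 ≤ 90
Round 3 — N12 trips offline.
  N12 sheds 80 MW to N22, N27: 40 each.
    N22: 110+40 = 150 > 130
    N27: 10+40 = 50 ≤ 90
Round 4 — N22 trips offline.
  N22 sheds 150 MW to N25, N27: 75 each.
    N25: 30+75 = 105 > 100
    N27: 50+75 = 125 > 90
Round 5 — N25, N27 trip offline.
  N25 sheds 105 MW to N11, N18: 52 each (1 lost).
    N11: 40+52 = 92 ≤ 110
    N18: 80+52 = 132 > 90
  N27 sheds 125 MW to N18: 125 each.
    N18: 132+125 = 257 > 90
Round 6 — N18 trips offline.
  N18 sheds 257 MW: no online neighbours, lost.
No further trips.

92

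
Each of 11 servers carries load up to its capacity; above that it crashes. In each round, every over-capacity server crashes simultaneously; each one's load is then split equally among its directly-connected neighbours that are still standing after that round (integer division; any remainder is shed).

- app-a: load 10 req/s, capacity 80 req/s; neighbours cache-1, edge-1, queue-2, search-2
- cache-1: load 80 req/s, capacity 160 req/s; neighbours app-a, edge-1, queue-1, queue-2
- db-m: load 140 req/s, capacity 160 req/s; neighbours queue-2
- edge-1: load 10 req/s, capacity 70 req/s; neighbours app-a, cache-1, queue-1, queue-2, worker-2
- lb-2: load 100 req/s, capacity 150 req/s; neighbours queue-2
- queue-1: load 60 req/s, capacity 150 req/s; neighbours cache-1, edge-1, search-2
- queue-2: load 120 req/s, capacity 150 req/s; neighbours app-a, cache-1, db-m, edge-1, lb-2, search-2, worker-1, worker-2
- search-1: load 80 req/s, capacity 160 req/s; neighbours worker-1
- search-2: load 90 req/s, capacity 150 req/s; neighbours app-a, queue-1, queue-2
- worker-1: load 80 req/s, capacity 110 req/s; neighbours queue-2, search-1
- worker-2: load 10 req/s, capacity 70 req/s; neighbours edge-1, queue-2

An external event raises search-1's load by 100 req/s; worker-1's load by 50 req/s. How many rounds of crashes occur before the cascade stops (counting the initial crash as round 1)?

3

Round 1 — search-1 at 180 > 160; worker-1 at 130 > 110. search-1, worker-1 crash.
  search-1 sheds 180 req/s: no online neighbours, lost.
  worker-1 sheds 130 req/s to queue-2: 130 each.
    queue-2: 120+130 = 250 > 150
Round 2 — queue-2 crashes.
  queue-2 sheds 250 req/s to app-a, cache-1, db-m, edge-1, lb-2, search-2, worker-2: 35 each (5 lost).
    app-a: 10+35 = 45 ≤ 80
    cache-1: 80+35 = 115 ≤ 160
    db-m: 140+35 = 175 > 160
    edge-1: 10+35 = 45 ≤ 70
    lb-2: 100+35 = 135 ≤ 150
    search-2: 90+35 = 125 ≤ 150
    worker-2: 10+35 = 45 ≤ 70
Round 3 — db-m crashes.
  db-m sheds 175 req/s: no online neighbours, lost.
No further crashes.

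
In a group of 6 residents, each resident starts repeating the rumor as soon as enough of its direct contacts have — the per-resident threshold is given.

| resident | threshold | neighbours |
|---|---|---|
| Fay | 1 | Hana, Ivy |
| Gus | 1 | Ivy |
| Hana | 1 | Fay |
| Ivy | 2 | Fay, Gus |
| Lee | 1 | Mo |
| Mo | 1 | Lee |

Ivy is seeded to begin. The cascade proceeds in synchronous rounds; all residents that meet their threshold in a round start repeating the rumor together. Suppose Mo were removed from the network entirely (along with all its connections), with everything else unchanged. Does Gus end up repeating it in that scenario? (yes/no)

yes

With Mo removed:
Round 1 — Ivy starts repeating the rumor (initial).
Round 2 — checking thresholds:
  Fay: 1 of 2 neighbours ≥ 1, starts repeating the rumor.
  Gus: 1 of 1 neighbours ≥ 1, starts repeating the rumor.
Round 3 — checking thresholds:
  Hana: 1 of 1 neighbours ≥ 1, starts repeating the rumor.
Round 4 — no new spreads; cascade stops.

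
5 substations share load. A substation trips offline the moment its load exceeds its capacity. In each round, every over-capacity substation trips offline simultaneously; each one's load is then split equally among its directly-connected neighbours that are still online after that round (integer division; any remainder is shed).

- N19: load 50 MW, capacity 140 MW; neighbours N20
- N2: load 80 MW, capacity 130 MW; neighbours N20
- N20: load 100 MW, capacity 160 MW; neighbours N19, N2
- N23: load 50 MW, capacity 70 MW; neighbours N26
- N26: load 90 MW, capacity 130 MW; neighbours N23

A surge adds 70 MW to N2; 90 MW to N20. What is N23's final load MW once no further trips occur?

50

Round 1 — N2 at 150 > 130; N20 at 190 > 160. N2, N20 trip offline.
  N2 sheds 150 MW: no online neighbours, lost.
  N20 sheds 190 MW to N19: 190 each.
    N19: 50+190 = 240 > 140
Round 2 — N19 trips offline.
  N19 sheds 240 MW: no online neighbours, lost.
No further trips.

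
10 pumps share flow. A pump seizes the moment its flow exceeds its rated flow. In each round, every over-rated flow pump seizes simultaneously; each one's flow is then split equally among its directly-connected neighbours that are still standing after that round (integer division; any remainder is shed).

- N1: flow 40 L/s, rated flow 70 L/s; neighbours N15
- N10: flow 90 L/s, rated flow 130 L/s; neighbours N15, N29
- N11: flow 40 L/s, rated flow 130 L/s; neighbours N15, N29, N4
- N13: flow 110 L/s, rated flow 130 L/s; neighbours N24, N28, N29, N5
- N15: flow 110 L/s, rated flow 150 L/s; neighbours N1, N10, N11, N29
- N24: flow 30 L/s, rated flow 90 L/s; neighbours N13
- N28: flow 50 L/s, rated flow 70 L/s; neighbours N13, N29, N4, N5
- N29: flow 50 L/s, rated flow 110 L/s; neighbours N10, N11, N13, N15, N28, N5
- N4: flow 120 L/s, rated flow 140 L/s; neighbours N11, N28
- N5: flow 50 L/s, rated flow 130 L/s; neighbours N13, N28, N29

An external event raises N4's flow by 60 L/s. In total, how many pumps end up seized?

9

Round 1 — N4 at 180 > 140. N4 seizes.
  N4 sheds 180 L/s to N11, N28: 90 each.
    N11: 40+90 = 130 ≤ 130
    N28: 50+90 = 140 > 70
Round 2 — N28 seizes.
  N28 sheds 140 L/s to N13, N29, N5: 46 each (2 lost).
    N13: 110+46 = 156 > 130
    N29: 50+46 = 96 ≤ 110
    N5: 50+46 = 96 ≤ 130
Round 3 — N13 seizes.
  N13 sheds 156 L/s to N24, N29, N5: 52 each.
    N24: 30+52 = 82 ≤ 90
    N29: 96+52 = 148 > 110
    N5: 96+52 = 148 > 130
Round 4 — N29, N5 seize.
  N29 sheds 148 L/s to N10, N11, N15: 49 each (1 lost).
    N10: 90+49 = 139 > 130
    N11: 130+49 = 179 > 130
    N15: 110+49 = 159 > 150
  N5 sheds 148 L/s: no online neighbours, lost.
Round 5 — N10, N11, N15 seize.
  N10 sheds 139 L/s: no online neighbours, lost.
  N11 sheds 179 L/s: no online neighbours, lost.
  N15 sheds 159 L/s to N1: 159 each.
    N1: 40+159 = 199 > 70
Round 6 — N1 seizes.
  N1 sheds 199 L/s: no online neighbours, lost.
No further seizures.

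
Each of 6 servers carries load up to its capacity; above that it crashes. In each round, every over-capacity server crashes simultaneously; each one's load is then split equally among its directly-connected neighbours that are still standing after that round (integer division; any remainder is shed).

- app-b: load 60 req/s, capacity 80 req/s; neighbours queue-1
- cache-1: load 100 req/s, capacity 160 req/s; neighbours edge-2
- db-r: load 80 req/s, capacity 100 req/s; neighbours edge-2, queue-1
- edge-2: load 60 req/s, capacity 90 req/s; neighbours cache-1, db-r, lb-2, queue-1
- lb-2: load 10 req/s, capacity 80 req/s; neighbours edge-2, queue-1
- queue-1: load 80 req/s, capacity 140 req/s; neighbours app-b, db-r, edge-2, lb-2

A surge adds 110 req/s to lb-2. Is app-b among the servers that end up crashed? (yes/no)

yes

Round 1 — lb-2 at 120 > 80. lb-2 crashes.
  lb-2 sheds 120 req/s to edge-2, queue-1: 60 each.
    edge-2: 60+60 = 120 > 90
    queue-1: 80+60 = 140 ≤ 140
Round 2 — edge-2 crashes.
  edge-2 sheds 120 req/s to cache-1, db-r, queue-1: 40 each.
    cache-1: 100+40 = 140 ≤ 160
    db-r: 80+40 = 120 > 100
    queue-1: 140+40 = 180 > 140
Round 3 — db-r, queue-1 crash.
  db-r sheds 120 req/s: no online neighbours, lost.
  queue-1 sheds 180 req/s to app-b: 180 each.
    app-b: 60+180 = 240 > 80
Round 4 — app-b crashes.
  app-b sheds 240 req/s: no online neighbours, lost.
No further crashes.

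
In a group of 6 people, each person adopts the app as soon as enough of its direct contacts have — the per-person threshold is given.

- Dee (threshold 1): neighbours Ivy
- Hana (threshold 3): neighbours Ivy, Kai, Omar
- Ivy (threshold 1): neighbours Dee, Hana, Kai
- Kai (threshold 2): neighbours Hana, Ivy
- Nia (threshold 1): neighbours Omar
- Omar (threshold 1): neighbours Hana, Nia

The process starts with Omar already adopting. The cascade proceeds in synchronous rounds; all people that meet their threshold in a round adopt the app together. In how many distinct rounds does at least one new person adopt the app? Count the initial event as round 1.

2

Round 1 — Omar adopts the app (initial).
Round 2 — checking thresholds:
  Hana: 1 of 3 neighbours < 3, not yet.
  Nia: 1 of 1 neighbours ≥ 1, adopts the app.
Round 3 — no new adoptions; cascade stops.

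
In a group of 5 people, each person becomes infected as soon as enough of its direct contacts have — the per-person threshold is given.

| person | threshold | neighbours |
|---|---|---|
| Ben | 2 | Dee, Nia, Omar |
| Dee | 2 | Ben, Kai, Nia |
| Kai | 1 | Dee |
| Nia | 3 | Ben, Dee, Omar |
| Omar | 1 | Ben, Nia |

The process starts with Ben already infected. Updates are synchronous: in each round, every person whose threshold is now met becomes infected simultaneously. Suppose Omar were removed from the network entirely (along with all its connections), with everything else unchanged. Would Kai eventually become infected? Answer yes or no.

With Omar removed:
Round 1 — Ben becomes infected (initial).
Round 2 — no new infections; cascade stops.

no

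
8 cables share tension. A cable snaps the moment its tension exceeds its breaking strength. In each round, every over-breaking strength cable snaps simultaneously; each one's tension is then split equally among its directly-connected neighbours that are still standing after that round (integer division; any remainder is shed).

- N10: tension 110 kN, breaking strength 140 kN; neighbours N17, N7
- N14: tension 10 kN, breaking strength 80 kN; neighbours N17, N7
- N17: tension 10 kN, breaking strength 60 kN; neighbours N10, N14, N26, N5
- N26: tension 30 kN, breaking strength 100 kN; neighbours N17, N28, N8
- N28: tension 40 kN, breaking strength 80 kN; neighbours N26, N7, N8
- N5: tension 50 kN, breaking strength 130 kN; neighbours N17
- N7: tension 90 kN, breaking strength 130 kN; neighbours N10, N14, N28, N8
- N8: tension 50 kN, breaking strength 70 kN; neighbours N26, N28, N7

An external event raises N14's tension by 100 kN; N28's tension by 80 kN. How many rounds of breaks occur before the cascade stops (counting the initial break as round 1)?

Round 1 — N14 at 110 > 80; N28 at 120 > 80. N14, N28 snap.
  N14 sheds 110 kN to N17, N7: 55 each.
    N17: 10+55 = 65 > 60
    N7: 90+55 = 145 > 130
  N28 sheds 120 kN to N26, N7, N8: 40 each.
    N26: 30+40 = 70 ≤ 100
    N7: 145+40 = 185 > 130
    N8: 50+40 = 90 > 70
Round 2 — N17, N7, N8 snap.
  N17 sheds 65 kN to N10, N26, N5: 21 each (2 lost).
    N10: 110+21 = 131 ≤ 140
    N26: 70+21 = 91 ≤ 100
    N5: 50+21 = 71 ≤ 130
  N7 sheds 185 kN to N10: 185 each.
    N10: 131+185 = 316 > 140
  N8 sheds 90 kN to N26: 90 each.
    N26: 91+90 = 181 > 100
Round 3 — N10, N26 snap.
  N10 sheds 316 kN: no online neighbours, lost.
  N26 sheds 181 kN: no online neighbours, lost.
No further breaks.

3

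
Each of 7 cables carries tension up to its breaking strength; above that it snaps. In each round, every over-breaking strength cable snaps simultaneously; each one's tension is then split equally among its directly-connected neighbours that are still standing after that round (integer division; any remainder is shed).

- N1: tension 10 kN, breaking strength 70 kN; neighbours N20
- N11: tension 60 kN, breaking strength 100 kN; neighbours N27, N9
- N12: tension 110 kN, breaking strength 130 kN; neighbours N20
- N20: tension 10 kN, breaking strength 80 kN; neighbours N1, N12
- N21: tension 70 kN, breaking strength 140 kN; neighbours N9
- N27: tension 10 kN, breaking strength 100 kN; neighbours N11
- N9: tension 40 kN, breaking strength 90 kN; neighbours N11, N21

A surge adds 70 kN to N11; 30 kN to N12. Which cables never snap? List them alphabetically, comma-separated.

Round 1 — N11 at 130 > 100; N12 at 140 > 130. N11, N12 snap.
  N11 sheds 130 kN to N27, N9: 65 each.
    N27: 10+65 = 75 ≤ 100
    N9: 40+65 = 105 > 90
  N12 sheds 140 kN to N20: 140 each.
    N20: 10+140 = 150 > 80
Round 2 — N20, N9 snap.
  N20 sheds 150 kN to N1: 150 each.
    N1: 10+150 = 160 > 70
  N9 sheds 105 kN to N21: 105 each.
    N21: 70+105 = 175 > 140
Round 3 — N1, N21 snap.
  N1 sheds 160 kN: no online neighbours, lost.
  N21 sheds 175 kN: no online neighbours, lost.
No further breaks.

N27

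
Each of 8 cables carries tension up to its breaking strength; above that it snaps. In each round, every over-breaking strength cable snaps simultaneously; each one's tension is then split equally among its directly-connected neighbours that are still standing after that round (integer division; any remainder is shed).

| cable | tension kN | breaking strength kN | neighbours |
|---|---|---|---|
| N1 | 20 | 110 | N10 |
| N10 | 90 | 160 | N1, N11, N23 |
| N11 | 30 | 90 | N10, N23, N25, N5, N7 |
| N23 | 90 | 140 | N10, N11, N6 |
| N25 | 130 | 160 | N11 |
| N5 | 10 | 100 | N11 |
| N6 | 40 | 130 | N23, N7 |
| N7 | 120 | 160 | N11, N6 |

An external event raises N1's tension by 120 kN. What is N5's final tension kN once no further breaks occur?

58

Round 1 — N1 at 140 > 110. N1 snaps.
  N1 sheds 140 kN to N10: 140 each.
    N10: 90+140 = 230 > 160
Round 2 — N10 snaps.
  N10 sheds 230 kN to N11, N23: 115 each.
    N11: 30+115 = 145 > 90
    N23: 90+115 = 205 > 140
Round 3 — N11, N23 snap.
  N11 sheds 145 kN to N25, N5, N7: 48 each (1 lost).
    N25: 130+48 = 178 > 160
    N5: 10+48 = 58 ≤ 100
    N7: 120+48 = 168 > 160
  N23 sheds 205 kN to N6: 205 each.
    N6: 40+205 = 245 > 130
Round 4 — N25, N6, N7 snap.
  N25 sheds 178 kN: no online neighbours, lost.
  N6 sheds 245 kN: no online neighbours, lost.
  N7 sheds 168 kN: no online neighbours, lost.
No further breaks.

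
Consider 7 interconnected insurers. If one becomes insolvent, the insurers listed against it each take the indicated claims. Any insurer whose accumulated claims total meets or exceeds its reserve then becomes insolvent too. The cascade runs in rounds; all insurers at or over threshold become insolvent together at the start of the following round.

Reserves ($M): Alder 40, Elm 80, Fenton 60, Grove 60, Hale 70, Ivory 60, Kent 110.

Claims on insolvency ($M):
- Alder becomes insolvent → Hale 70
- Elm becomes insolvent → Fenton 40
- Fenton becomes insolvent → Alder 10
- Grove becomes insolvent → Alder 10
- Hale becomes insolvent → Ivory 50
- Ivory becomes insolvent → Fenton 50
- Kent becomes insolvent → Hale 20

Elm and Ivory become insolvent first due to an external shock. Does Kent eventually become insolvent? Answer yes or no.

Round 1 — Elm, Ivory become insolvent (initial).
  Fenton: +40+50 → 90 ≥ 60
Round 2 — Fenton becomes insolvent.
  Alder: +10 → 10 < 40
No further insolvencies.

no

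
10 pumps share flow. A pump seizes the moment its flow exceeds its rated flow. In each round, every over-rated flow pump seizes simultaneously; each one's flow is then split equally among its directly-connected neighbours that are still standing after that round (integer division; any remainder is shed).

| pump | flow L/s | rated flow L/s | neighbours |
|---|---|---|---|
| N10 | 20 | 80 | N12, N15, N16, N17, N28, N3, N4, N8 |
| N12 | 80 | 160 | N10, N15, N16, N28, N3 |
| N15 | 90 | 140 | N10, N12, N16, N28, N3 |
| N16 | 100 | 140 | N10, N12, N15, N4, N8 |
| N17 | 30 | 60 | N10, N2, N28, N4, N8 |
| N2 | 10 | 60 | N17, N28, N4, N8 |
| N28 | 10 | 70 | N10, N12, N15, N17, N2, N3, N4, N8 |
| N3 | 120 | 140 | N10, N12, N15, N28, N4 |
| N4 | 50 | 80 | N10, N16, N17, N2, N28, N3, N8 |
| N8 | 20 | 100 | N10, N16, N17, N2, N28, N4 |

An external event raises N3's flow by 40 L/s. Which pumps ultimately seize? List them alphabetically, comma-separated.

N3, N4

Round 1 — N3 at 160 > 140. N3 seizes.
  N3 sheds 160 L/s to N10, N12, N15, N28, N4: 32 each.
    N10: 20+32 = 52 ≤ 80
    N12: 80+32 = 112 ≤ 160
    N15: 90+32 = 122 ≤ 140
    N28: 10+32 = 42 ≤ 70
    N4: 50+32 = 82 > 80
Round 2 — N4 seizes.
  N4 sheds 82 L/s to N10, N16, N17, N2, N28, N8: 13 each (4 lost).
    N10: 52+13 = 65 ≤ 80
    N16: 100+13 = 113 ≤ 140
    N17: 30+13 = 43 ≤ 60
    N2: 10+13 = 23 ≤ 60
    N28: 42+13 = 55 ≤ 70
    N8: 20+13 = 33 ≤ 100
No further seizures.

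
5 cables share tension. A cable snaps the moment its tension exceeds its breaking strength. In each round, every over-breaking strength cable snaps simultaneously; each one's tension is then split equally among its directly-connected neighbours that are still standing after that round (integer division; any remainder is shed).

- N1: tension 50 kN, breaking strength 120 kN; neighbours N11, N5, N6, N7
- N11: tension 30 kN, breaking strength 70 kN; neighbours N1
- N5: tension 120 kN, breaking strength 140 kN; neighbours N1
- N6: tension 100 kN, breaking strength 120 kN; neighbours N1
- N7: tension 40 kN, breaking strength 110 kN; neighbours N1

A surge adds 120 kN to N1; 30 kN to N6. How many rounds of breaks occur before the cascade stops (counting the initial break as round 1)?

Round 1 — N1 at 170 > 120; N6 at 130 > 120. N1, N6 snap.
  N1 sheds 170 kN to N11, N5, N7: 56 each (2 lost).
    N11: 30+56 = 86 > 70
    N5: 120+56 = 176 > 140
    N7: 40+56 = 96 ≤ 110
  N6 sheds 130 kN: no online neighbours, lost.
Round 2 — N11, N5 snap.
  N11 sheds 86 kN: no online neighbours, lost.
  N5 sheds 176 kN: no online neighbours, lost.
No further breaks.

2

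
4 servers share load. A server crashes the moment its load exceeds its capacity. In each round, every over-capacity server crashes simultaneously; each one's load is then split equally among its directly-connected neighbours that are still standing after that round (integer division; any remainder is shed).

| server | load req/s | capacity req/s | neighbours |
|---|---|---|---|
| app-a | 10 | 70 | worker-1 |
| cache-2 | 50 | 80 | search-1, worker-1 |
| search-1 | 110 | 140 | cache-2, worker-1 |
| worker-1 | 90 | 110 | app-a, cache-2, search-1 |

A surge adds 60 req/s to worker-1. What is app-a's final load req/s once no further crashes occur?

Round 1 — worker-1 at 150 > 110. worker-1 crashes.
  worker-1 sheds 150 req/s to app-a, cache-2, search-1: 50 each.
    app-a: 10+50 = 60 ≤ 70
    cache-2: 50+50 = 100 > 80
    search-1: 110+50 = 160 > 140
Round 2 — cache-2, search-1 crash.
  cache-2 sheds 100 req/s: no online neighbours, lost.
  search-1 sheds 160 req/s: no online neighbours, lost.
No further crashes.

60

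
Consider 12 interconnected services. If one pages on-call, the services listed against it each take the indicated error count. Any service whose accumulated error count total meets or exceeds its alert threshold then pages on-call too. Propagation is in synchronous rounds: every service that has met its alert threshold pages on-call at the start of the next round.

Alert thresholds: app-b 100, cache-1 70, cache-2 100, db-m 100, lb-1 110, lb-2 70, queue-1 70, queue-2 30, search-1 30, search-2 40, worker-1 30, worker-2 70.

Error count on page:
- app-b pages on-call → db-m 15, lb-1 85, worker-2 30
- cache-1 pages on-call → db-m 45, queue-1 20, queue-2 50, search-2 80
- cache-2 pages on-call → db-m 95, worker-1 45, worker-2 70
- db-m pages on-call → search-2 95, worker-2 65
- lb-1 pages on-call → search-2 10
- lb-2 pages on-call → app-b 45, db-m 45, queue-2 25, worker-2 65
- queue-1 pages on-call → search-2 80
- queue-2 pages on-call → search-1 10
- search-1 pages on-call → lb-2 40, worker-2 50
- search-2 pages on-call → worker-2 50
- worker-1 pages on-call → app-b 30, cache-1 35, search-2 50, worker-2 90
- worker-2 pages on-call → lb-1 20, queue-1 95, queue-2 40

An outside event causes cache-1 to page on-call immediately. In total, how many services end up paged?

3

Round 1 — cache-1 pages on-call (initial).
  db-m: +45 → 45 < 100
  queue-1: +20 → 20 < 70
  queue-2: +50 → 50 ≥ 30
  search-2: +80 → 80 ≥ 40
Round 2 — queue-2, search-2 page on-call.
  search-1: +10 → 10 < 30
  worker-2: +50 → 50 < 70
No further pages.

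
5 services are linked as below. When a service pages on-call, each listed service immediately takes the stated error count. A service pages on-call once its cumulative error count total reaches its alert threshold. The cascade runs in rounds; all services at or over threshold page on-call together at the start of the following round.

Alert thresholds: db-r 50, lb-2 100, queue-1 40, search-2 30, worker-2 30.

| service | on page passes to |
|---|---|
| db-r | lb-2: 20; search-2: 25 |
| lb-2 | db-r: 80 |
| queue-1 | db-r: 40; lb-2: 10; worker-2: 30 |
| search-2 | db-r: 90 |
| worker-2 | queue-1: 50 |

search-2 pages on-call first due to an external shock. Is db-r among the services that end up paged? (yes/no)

Round 1 — search-2 pages on-call (initial).
  db-r: +90 → 90 ≥ 50
Round 2 — db-r pages on-call.
  lb-2: +20 → 20 < 100
No further pages.

yes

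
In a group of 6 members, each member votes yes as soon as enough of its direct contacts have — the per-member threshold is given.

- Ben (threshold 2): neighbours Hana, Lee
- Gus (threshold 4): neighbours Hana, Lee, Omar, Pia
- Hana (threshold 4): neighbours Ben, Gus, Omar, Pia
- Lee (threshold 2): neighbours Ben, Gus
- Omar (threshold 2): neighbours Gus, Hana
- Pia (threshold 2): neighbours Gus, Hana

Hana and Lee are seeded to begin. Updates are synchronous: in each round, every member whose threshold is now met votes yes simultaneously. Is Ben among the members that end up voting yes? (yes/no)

Round 1 — Hana, Lee vote yes (initial).
Round 2 — checking thresholds:
  Ben: 2 of 2 neighbours ≥ 2, votes yes.
  Gus: 2 of 4 neighbours < 4, holds.
  Omar: 1 of 2 neighbours < 2, holds.
  Pia: 1 of 2 neighbours < 2, holds.
Round 3 — no new yes votes; cascade stops.

yes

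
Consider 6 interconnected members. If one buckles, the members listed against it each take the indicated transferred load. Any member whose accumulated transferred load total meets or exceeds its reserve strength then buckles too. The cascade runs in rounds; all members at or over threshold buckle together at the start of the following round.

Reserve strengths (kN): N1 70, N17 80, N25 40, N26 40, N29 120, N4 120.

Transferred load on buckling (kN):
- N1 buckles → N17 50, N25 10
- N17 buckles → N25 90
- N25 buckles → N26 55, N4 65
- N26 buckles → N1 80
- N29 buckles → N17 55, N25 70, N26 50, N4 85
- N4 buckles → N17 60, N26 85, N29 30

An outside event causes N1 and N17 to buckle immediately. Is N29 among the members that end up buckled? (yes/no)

Round 1 — N1, N17 buckle (initial).
  N25: +10+90 → 100 ≥ 40
Round 2 — N25 buckles.
  N26: +55 → 55 ≥ 40
  N4: +65 → 65 < 120
Round 3 — N26 buckles.
No further bucklings.

no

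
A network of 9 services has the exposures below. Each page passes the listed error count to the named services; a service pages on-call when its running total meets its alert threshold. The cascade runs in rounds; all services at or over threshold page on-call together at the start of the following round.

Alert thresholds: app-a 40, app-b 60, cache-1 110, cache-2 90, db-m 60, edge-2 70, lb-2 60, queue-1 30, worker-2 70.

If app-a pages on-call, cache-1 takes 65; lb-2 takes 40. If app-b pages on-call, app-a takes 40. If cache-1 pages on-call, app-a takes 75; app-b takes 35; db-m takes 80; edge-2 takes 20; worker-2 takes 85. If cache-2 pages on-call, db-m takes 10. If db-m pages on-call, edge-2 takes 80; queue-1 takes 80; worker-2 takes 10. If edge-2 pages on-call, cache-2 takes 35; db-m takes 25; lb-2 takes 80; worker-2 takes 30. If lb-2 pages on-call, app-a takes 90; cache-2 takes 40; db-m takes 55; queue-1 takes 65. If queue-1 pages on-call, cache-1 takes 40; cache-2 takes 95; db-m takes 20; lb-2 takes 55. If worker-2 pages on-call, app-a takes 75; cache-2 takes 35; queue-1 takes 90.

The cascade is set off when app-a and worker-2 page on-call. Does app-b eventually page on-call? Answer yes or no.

Round 1 — app-a, worker-2 page on-call (initial).
  cache-1: +65 → 65 < 110
  cache-2: +35 → 35 < 90
  lb-2: +40 → 40 < 60
  queue-1: +90 → 90 ≥ 30
Round 2 — queue-1 pages on-call.
  cache-1: +40 → 105 < 110
  cache-2: +95 → 130 ≥ 90
  db-m: +20 → 20 < 60
  lb-2: +55 → 95 ≥ 60
Round 3 — cache-2, lb-2 page on-call.
  db-m: +10+55 → 85 ≥ 60
Round 4 — db-m pages on-call.
  edge-2: +80 → 80 ≥ 70
Round 5 — edge-2 pages on-call.
No further pages.

no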